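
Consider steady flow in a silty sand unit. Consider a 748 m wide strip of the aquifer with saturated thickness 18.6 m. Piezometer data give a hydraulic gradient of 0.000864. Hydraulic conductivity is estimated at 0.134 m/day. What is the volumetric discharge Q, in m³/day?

Cross-sectional area A = 748 × 18.6 = 13913 m².
Hydraulic gradient i = 0.000864.
Darcy's law: Q = K · A · i = 0.1340 × 13913 × 0.0008640 = 1.611 m³/day.

1.61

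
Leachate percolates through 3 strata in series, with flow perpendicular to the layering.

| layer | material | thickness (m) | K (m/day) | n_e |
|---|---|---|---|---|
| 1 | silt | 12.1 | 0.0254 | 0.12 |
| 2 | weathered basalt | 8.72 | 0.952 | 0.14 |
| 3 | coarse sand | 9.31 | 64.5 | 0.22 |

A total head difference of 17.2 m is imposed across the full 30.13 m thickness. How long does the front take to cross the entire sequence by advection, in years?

0.365

With flow normal to the layers, continuity requires the same specific discharge q through every layer.
Σ(b_i/K_i) = 12.1/0.0254 + 8.72/0.952 + 9.31/64.5 = 485.7 d.
q = Δh / Σ(b_i/K_i) = 17.2 / 485.7 = 0.03541 m/day.
In each layer the seepage velocity is v_i = q/n_i, so the layer transit time is t_i = b_i·n_i / q:
  layer 1 (silt): t_1 = 12.1 × 0.12 / 0.03541 = 41.00 d
  layer 2 (weathered basalt): t_2 = 8.72 × 0.14 / 0.03541 = 34.47 d
  layer 3 (coarse sand): t_3 = 9.31 × 0.22 / 0.03541 = 57.84 d
Total t = Σ t_i = 133.3 days = 0.3650 years.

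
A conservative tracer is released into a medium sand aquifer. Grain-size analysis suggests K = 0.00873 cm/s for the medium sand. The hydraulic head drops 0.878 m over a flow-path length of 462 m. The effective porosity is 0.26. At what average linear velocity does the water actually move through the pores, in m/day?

Convert K: 0.00873 cm/s × 864 = 7.543 m/day.
Hydraulic gradient i = Δh / L = 0.878 / 462 = 0.001900.
Darcy flux q = K · i = 7.543 × 0.001900 = 0.01433 m/day.
Seepage velocity v = q / n_e = 0.01433 / 0.26 = 0.05513 m/day.

0.0551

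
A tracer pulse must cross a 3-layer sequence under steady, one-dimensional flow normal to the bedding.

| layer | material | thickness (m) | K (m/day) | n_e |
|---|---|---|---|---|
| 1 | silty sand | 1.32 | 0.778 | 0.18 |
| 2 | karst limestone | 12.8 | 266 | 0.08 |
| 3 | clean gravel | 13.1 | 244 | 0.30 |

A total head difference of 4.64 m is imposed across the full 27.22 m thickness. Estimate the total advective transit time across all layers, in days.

2.01

With flow normal to the layers, continuity requires the same specific discharge q through every layer.
Σ(b_i/K_i) = 1.32/0.778 + 12.8/266 + 13.1/244 = 1.798 d.
q = Δh / Σ(b_i/K_i) = 4.64 / 1.798 = 2.580 m/day.
In each layer the seepage velocity is v_i = q/n_i, so the layer transit time is t_i = b_i·n_i / q:
  layer 1 (silty sand): t_1 = 1.32 × 0.18 / 2.580 = 0.09209 d
  layer 2 (karst limestone): t_2 = 12.8 × 0.08 / 2.580 = 0.3969 d
  layer 3 (clean gravel): t_3 = 13.1 × 0.30 / 2.580 = 1.523 d
Total t = Σ t_i = 2.012 days.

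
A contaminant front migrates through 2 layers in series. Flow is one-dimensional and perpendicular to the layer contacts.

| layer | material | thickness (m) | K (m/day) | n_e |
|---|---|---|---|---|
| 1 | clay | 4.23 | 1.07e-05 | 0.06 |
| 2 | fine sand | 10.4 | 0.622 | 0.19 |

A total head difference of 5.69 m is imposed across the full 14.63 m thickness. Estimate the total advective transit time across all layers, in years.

With flow normal to the layers, continuity requires the same specific discharge q through every layer.
Σ(b_i/K_i) = 4.23/1.07e-05 + 10.4/0.622 = 3.953e+05 d.
q = Δh / Σ(b_i/K_i) = 5.69 / 3.953e+05 = 1.439e-05 m/day.
In each layer the seepage velocity is v_i = q/n_i, so the layer transit time is t_i = b_i·n_i / q:
  layer 1 (clay): t_1 = 4.23 × 0.06 / 1.439e-05 = 17634 d
  layer 2 (fine sand): t_2 = 10.4 × 0.19 / 1.439e-05 = 1.373e+05 d
Total t = Σ t_i = 1.549e+05 days = 424.2 years.

424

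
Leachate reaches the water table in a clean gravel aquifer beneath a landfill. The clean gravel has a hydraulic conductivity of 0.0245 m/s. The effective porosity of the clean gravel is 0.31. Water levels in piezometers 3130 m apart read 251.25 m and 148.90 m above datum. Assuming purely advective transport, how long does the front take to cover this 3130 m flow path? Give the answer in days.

Convert K: 0.0245 m/s × 86400 = 2117 m/day.
Hydraulic gradient i = (251.25 − 148.90) / 3130 = 102.35 / 3130 = 0.03270.
Darcy flux q = K · i = 2117 × 0.03270 = 69.22 m/day.
Seepage velocity v = q / n_e = 69.22 / 0.31 = 223.3 m/day.
Travel time t = L / v = 3130 / 223.3 = 14.02 days.

14.0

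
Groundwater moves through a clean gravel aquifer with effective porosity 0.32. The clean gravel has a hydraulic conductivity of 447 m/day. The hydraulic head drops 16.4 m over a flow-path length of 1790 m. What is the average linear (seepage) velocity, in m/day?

Hydraulic gradient i = Δh / L = 16.4 / 1790 = 0.009162.
Darcy flux q = K · i = 447.0 × 0.009162 = 4.095 m/day.
Seepage velocity v = q / n_e = 4.095 / 0.32 = 12.80 m/day.

12.8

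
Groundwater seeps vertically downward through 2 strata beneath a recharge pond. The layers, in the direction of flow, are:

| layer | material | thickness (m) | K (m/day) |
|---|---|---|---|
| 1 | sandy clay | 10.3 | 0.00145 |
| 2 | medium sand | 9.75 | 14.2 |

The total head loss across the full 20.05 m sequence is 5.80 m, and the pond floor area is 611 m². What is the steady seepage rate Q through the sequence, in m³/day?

0.499

Flow is perpendicular to layering, so the layers act in series and the equivalent K is the thickness-weighted harmonic mean.
Total thickness L = 10.3 + 9.75 = 20.05 m.
Σ(b_i/K_i) = 10.3/0.00145 + 9.75/14.2 = 7104 d.
K_eq = L / Σ(b_i/K_i) = 20.05 / 7104 = 0.002822 m/day.
Q = K_eq · A · (Δh/L) = 0.002822 × 611 × (5.80/20.05) = 0.4988 m³/day.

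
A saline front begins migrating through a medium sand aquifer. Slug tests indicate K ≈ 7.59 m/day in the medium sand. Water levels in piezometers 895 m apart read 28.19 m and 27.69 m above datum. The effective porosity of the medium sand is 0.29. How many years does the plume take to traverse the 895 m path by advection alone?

168

Hydraulic gradient i = (28.19 − 27.69) / 895 = 0.5 / 895 = 0.0005587.
Darcy flux q = K · i = 7.590 × 0.0005587 = 0.004240 m/day.
Seepage velocity v = q / n_e = 0.004240 / 0.29 = 0.01462 m/day.
Travel time t = L / v = 895 / 0.01462 = 61211 days = 167.6 years.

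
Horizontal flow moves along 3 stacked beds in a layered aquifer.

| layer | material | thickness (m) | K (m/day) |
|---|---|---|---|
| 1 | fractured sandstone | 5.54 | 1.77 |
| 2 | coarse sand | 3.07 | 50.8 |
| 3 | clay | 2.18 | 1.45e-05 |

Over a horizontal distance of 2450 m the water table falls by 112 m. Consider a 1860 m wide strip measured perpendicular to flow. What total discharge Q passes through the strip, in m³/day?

14100

Flow is parallel to layering, so each bed carries its own Darcy discharge and the transmissivities add.
Σ(K_i·b_i) = 1.77×5.54 + 50.8×3.07 + 1.45e-05×2.18 = 165.8 m²/day.
Hydraulic gradient i = Δh / L = 112 / 2450 = 0.04571.
Q = Σ(K_i·b_i) · W · i = 165.8 × 1860 × 0.04571 = 14094 m³/day.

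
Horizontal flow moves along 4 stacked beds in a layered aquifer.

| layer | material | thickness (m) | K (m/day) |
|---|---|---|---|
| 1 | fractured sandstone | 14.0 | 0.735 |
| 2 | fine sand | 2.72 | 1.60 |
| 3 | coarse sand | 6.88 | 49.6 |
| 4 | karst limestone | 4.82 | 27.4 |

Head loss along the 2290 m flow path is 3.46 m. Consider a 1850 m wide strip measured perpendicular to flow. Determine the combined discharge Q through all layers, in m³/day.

1360

Flow is parallel to layering, so each bed carries its own Darcy discharge and the transmissivities add.
Σ(K_i·b_i) = 0.735×14.0 + 1.60×2.72 + 49.6×6.88 + 27.4×4.82 = 488.0 m²/day.
Hydraulic gradient i = Δh / L = 3.46 / 2290 = 0.001511.
Q = Σ(K_i·b_i) · W · i = 488.0 × 1850 × 0.001511 = 1364 m³/day.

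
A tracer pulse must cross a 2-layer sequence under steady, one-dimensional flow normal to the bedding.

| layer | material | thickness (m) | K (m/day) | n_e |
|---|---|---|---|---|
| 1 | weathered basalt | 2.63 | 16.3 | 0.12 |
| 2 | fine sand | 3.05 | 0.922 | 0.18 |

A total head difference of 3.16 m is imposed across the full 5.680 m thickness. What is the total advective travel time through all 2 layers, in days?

0.949

With flow normal to the layers, continuity requires the same specific discharge q through every layer.
Σ(b_i/K_i) = 2.63/16.3 + 3.05/0.922 = 3.469 d.
q = Δh / Σ(b_i/K_i) = 3.16 / 3.469 = 0.9108 m/day.
In each layer the seepage velocity is v_i = q/n_i, so the layer transit time is t_i = b_i·n_i / q:
  layer 1 (weathered basalt): t_1 = 2.63 × 0.12 / 0.9108 = 0.3465 d
  layer 2 (fine sand): t_2 = 3.05 × 0.18 / 0.9108 = 0.6027 d
Total t = Σ t_i = 0.9492 days.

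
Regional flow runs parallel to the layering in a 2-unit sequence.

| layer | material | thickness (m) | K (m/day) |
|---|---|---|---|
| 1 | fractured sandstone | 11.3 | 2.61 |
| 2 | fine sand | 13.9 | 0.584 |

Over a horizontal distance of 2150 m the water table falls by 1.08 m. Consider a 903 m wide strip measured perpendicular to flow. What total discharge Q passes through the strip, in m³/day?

17.1

Flow is parallel to layering, so each bed carries its own Darcy discharge and the transmissivities add.
Σ(K_i·b_i) = 2.61×11.3 + 0.584×13.9 = 37.61 m²/day.
Hydraulic gradient i = Δh / L = 1.08 / 2150 = 0.0005023.
Q = Σ(K_i·b_i) · W · i = 37.61 × 903 × 0.0005023 = 17.06 m³/day.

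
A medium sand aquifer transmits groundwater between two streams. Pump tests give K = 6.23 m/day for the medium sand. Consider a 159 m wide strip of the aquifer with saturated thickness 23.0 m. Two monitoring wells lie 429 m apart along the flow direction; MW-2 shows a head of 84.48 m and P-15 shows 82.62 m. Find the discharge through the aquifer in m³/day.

Cross-sectional area A = 159 × 23.0 = 3657 m².
Hydraulic gradient i = (84.48 − 82.62) / 429 = 1.86 / 429 = 0.004336.
Darcy's law: Q = K · A · i = 6.230 × 3657 × 0.004336 = 98.78 m³/day.

98.8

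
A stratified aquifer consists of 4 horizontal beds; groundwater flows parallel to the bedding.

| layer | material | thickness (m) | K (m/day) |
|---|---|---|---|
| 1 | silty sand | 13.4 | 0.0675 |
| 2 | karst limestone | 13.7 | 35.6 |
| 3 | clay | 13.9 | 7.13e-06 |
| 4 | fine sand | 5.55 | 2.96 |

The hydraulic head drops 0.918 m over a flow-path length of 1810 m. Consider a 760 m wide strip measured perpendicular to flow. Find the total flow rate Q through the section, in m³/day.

Flow is parallel to layering, so each bed carries its own Darcy discharge and the transmissivities add.
Σ(K_i·b_i) = 0.0675×13.4 + 35.6×13.7 + 7.13e-06×13.9 + 2.96×5.55 = 505.1 m²/day.
Hydraulic gradient i = Δh / L = 0.918 / 1810 = 0.0005072.
Q = Σ(K_i·b_i) · W · i = 505.1 × 760 × 0.0005072 = 194.7 m³/day.

195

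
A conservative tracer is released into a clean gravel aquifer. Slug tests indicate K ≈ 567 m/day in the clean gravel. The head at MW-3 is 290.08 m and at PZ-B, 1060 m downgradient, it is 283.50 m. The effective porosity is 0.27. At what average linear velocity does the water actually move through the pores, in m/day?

13.0

Hydraulic gradient i = (290.08 − 283.50) / 1060 = 6.58 / 1060 = 0.006208.
Darcy flux q = K · i = 567.0 × 0.006208 = 3.520 m/day.
Seepage velocity v = q / n_e = 3.520 / 0.27 = 13.04 m/day.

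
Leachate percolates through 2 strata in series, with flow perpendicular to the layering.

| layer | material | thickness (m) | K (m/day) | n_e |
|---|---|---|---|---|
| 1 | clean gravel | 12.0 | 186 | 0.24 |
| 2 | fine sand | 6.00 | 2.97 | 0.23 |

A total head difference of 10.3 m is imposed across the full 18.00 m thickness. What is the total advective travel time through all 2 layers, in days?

0.862

With flow normal to the layers, continuity requires the same specific discharge q through every layer.
Σ(b_i/K_i) = 12.0/186 + 6.00/2.97 = 2.085 d.
q = Δh / Σ(b_i/K_i) = 10.3 / 2.085 = 4.941 m/day.
In each layer the seepage velocity is v_i = q/n_i, so the layer transit time is t_i = b_i·n_i / q:
  layer 1 (clean gravel): t_1 = 12.0 × 0.24 / 4.941 = 0.5829 d
  layer 2 (fine sand): t_2 = 6.00 × 0.23 / 4.941 = 0.2793 d
Total t = Σ t_i = 0.8622 days.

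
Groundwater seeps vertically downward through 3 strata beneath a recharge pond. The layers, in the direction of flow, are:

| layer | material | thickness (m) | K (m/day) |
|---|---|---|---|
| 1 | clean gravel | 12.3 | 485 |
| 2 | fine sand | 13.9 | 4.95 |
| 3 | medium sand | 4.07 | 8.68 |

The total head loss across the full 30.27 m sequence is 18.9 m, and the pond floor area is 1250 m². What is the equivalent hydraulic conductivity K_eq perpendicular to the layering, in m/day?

Flow is perpendicular to layering, so the layers act in series and the equivalent K is the thickness-weighted harmonic mean.
Total thickness L = 12.3 + 13.9 + 4.07 = 30.27 m.
Σ(b_i/K_i) = 12.3/485 + 13.9/4.95 + 4.07/8.68 = 3.302 d.
K_eq = L / Σ(b_i/K_i) = 30.27 / 3.302 = 9.166 m/day.

9.17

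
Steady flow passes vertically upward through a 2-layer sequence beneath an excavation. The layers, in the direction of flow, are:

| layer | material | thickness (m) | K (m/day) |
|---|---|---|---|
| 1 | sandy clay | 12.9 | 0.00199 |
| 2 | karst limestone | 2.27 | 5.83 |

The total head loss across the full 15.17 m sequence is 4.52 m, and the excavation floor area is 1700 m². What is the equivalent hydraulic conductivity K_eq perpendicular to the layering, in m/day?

0.00234

Flow is perpendicular to layering, so the layers act in series and the equivalent K is the thickness-weighted harmonic mean.
Total thickness L = 12.9 + 2.27 = 15.17 m.
Σ(b_i/K_i) = 12.9/0.00199 + 2.27/5.83 = 6483 d.
K_eq = L / Σ(b_i/K_i) = 15.17 / 6483 = 0.002340 m/day.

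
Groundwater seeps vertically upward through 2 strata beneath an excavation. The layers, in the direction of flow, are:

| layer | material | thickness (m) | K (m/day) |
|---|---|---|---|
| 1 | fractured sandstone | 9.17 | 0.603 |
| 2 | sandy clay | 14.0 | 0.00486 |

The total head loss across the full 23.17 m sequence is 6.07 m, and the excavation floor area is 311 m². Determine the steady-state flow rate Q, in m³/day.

Flow is perpendicular to layering, so the layers act in series and the equivalent K is the thickness-weighted harmonic mean.
Total thickness L = 9.17 + 14.0 = 23.17 m.
Σ(b_i/K_i) = 9.17/0.603 + 14.0/0.00486 = 2896 d.
K_eq = L / Σ(b_i/K_i) = 23.17 / 2896 = 0.008001 m/day.
Q = K_eq · A · (Δh/L) = 0.008001 × 311 × (6.07/23.17) = 0.6519 m³/day.

0.652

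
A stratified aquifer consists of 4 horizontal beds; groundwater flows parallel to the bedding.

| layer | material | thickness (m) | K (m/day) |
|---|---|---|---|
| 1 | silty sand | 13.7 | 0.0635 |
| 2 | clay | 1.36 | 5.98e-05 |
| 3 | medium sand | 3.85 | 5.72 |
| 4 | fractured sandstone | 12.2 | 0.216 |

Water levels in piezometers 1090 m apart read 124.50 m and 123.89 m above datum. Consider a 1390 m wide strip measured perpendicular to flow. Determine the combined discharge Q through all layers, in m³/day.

19.9

Flow is parallel to layering, so each bed carries its own Darcy discharge and the transmissivities add.
Σ(K_i·b_i) = 0.0635×13.7 + 5.98e-05×1.36 + 5.72×3.85 + 0.216×12.2 = 25.53 m²/day.
Hydraulic gradient i = (124.50 − 123.89) / 1090 = 0.61 / 1090 = 0.0005596.
Q = Σ(K_i·b_i) · W · i = 25.53 × 1390 × 0.0005596 = 19.86 m³/day.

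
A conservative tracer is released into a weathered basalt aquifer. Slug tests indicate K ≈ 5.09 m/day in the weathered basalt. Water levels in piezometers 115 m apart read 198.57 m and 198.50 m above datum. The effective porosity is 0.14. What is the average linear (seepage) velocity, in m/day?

Hydraulic gradient i = (198.57 − 198.50) / 115 = 0.07 / 115 = 0.0006087.
Darcy flux q = K · i = 5.090 × 0.0006087 = 0.003098 m/day.
Seepage velocity v = q / n_e = 0.003098 / 0.14 = 0.02213 m/day.

0.0221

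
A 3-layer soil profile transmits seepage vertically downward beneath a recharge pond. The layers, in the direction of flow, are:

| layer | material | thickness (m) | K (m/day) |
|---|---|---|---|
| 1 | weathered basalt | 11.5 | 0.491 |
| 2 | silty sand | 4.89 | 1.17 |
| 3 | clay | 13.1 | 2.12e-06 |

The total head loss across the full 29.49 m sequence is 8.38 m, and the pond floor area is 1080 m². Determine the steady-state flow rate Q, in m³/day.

Flow is perpendicular to layering, so the layers act in series and the equivalent K is the thickness-weighted harmonic mean.
Total thickness L = 11.5 + 4.89 + 13.1 = 29.49 m.
Σ(b_i/K_i) = 11.5/0.491 + 4.89/1.17 + 13.1/2.12e-06 = 6.179e+06 d.
K_eq = L / Σ(b_i/K_i) = 29.49 / 6.179e+06 = 4.772e-06 m/day.
Q = K_eq · A · (Δh/L) = 4.772e-06 × 1080 × (8.38/29.49) = 0.001465 m³/day.

0.00146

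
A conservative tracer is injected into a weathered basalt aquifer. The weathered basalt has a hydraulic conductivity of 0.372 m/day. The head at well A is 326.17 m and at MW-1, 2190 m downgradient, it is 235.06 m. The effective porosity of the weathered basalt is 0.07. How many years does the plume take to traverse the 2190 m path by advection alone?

Hydraulic gradient i = (326.17 − 235.06) / 2190 = 91.11 / 2190 = 0.04160.
Darcy flux q = K · i = 0.3720 × 0.04160 = 0.01548 m/day.
Seepage velocity v = q / n_e = 0.01548 / 0.07 = 0.2211 m/day.
Travel time t = L / v = 2190 / 0.2211 = 9906 days = 27.12 years.

27.1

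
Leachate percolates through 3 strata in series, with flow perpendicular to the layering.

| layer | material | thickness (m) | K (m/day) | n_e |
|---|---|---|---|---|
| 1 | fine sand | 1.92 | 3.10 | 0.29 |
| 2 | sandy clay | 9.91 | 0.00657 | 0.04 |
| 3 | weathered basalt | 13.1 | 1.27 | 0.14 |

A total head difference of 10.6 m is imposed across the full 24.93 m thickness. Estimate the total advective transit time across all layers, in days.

399

With flow normal to the layers, continuity requires the same specific discharge q through every layer.
Σ(b_i/K_i) = 1.92/3.10 + 9.91/0.00657 + 13.1/1.27 = 1519 d.
q = Δh / Σ(b_i/K_i) = 10.6 / 1519 = 0.006977 m/day.
In each layer the seepage velocity is v_i = q/n_i, so the layer transit time is t_i = b_i·n_i / q:
  layer 1 (fine sand): t_1 = 1.92 × 0.29 / 0.006977 = 79.81 d
  layer 2 (sandy clay): t_2 = 9.91 × 0.04 / 0.006977 = 56.82 d
  layer 3 (weathered basalt): t_3 = 13.1 × 0.14 / 0.006977 = 262.9 d
Total t = Σ t_i = 399.5 days.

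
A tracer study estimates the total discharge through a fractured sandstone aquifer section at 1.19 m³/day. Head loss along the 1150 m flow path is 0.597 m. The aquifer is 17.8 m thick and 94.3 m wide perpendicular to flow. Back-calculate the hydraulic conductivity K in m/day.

1.37

Cross-sectional area A = 94.3 × 17.8 = 1679 m².
Hydraulic gradient i = Δh / L = 0.597 / 1150 = 0.0005191.
From Q = K·A·i, K = Q / (A·i) = 1.19 / (1679 × 0.0005191) = 1.366 m/day.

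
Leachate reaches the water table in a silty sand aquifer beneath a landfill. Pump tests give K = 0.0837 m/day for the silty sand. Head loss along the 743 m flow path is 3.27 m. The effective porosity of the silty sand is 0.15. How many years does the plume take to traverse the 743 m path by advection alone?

Hydraulic gradient i = Δh / L = 3.27 / 743 = 0.004401.
Darcy flux q = K · i = 0.08370 × 0.004401 = 0.0003684 m/day.
Seepage velocity v = q / n_e = 0.0003684 / 0.15 = 0.002456 m/day.
Travel time t = L / v = 743 / 0.002456 = 3.025e+05 days = 828.3 years.

828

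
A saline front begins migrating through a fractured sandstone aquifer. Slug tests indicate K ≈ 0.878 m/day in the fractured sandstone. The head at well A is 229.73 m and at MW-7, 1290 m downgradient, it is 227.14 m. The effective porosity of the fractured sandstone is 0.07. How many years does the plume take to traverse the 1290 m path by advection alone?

140

Hydraulic gradient i = (229.73 − 227.14) / 1290 = 2.59 / 1290 = 0.002008.
Darcy flux q = K · i = 0.8780 × 0.002008 = 0.001763 m/day.
Seepage velocity v = q / n_e = 0.001763 / 0.07 = 0.02518 m/day.
Travel time t = L / v = 1290 / 0.02518 = 51225 days = 140.2 years.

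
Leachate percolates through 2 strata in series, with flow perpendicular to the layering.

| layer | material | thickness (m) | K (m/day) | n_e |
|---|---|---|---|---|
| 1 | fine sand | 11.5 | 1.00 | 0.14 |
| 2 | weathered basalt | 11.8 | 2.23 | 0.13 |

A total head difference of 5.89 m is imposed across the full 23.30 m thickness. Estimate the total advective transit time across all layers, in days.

With flow normal to the layers, continuity requires the same specific discharge q through every layer.
Σ(b_i/K_i) = 11.5/1.00 + 11.8/2.23 = 16.79 d.
q = Δh / Σ(b_i/K_i) = 5.89 / 16.79 = 0.3508 m/day.
In each layer the seepage velocity is v_i = q/n_i, so the layer transit time is t_i = b_i·n_i / q:
  layer 1 (fine sand): t_1 = 11.5 × 0.14 / 0.3508 = 4.590 d
  layer 2 (weathered basalt): t_2 = 11.8 × 0.13 / 0.3508 = 4.373 d
Total t = Σ t_i = 8.963 days.

8.96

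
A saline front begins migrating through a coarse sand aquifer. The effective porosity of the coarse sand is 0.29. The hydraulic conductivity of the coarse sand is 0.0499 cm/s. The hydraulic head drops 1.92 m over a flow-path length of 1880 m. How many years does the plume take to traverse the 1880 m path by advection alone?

33.9

Convert K: 0.0499 cm/s × 864 = 43.11 m/day.
Hydraulic gradient i = Δh / L = 1.92 / 1880 = 0.001021.
Darcy flux q = K · i = 43.11 × 0.001021 = 0.04403 m/day.
Seepage velocity v = q / n_e = 0.04403 / 0.29 = 0.1518 m/day.
Travel time t = L / v = 1880 / 0.1518 = 12382 days = 33.90 years.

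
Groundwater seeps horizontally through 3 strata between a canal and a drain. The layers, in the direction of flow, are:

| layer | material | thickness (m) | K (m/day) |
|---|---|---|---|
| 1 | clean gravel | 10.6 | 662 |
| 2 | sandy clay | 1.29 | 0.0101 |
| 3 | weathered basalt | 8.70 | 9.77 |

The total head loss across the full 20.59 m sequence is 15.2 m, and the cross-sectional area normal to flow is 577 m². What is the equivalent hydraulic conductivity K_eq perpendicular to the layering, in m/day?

0.160

Flow is perpendicular to layering, so the layers act in series and the equivalent K is the thickness-weighted harmonic mean.
Total thickness L = 10.6 + 1.29 + 8.70 = 20.59 m.
Σ(b_i/K_i) = 10.6/662 + 1.29/0.0101 + 8.70/9.77 = 128.6 d.
K_eq = L / Σ(b_i/K_i) = 20.59 / 128.6 = 0.1601 m/day.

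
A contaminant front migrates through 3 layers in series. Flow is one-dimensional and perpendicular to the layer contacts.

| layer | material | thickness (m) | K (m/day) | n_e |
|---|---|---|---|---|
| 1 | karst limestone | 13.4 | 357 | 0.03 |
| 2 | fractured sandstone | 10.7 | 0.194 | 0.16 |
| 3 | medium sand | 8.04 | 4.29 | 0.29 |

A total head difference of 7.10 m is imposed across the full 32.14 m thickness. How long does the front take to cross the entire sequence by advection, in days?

With flow normal to the layers, continuity requires the same specific discharge q through every layer.
Σ(b_i/K_i) = 13.4/357 + 10.7/0.194 + 8.04/4.29 = 57.07 d.
q = Δh / Σ(b_i/K_i) = 7.10 / 57.07 = 0.1244 m/day.
In each layer the seepage velocity is v_i = q/n_i, so the layer transit time is t_i = b_i·n_i / q:
  layer 1 (karst limestone): t_1 = 13.4 × 0.03 / 0.1244 = 3.231 d
  layer 2 (fractured sandstone): t_2 = 10.7 × 0.16 / 0.1244 = 13.76 d
  layer 3 (medium sand): t_3 = 8.04 × 0.29 / 0.1244 = 18.74 d
Total t = Σ t_i = 35.73 days.

35.7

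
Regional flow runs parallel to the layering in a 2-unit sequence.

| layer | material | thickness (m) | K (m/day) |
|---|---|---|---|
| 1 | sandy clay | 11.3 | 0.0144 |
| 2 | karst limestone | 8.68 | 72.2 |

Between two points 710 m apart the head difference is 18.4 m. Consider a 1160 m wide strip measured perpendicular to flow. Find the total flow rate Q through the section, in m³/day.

18800

Flow is parallel to layering, so each bed carries its own Darcy discharge and the transmissivities add.
Σ(K_i·b_i) = 0.0144×11.3 + 72.2×8.68 = 626.9 m²/day.
Hydraulic gradient i = Δh / L = 18.4 / 710 = 0.02592.
Q = Σ(K_i·b_i) · W · i = 626.9 × 1160 × 0.02592 = 18845 m³/day.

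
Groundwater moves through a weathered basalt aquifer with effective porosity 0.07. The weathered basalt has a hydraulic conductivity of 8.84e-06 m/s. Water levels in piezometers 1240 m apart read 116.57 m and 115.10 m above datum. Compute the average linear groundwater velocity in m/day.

0.0129

Convert K: 8.84e-06 m/s × 86400 = 0.7638 m/day.
Hydraulic gradient i = (116.57 − 115.10) / 1240 = 1.47 / 1240 = 0.001185.
Darcy flux q = K · i = 0.7638 × 0.001185 = 0.0009054 m/day.
Seepage velocity v = q / n_e = 0.0009054 / 0.07 = 0.01293 m/day.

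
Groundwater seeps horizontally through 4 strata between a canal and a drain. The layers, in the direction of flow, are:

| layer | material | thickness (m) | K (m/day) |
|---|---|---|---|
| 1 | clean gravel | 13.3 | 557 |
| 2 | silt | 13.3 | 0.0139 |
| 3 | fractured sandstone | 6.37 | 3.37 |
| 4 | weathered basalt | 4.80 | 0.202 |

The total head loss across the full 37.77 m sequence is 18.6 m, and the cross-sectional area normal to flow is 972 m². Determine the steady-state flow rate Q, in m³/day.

18.4

Flow is perpendicular to layering, so the layers act in series and the equivalent K is the thickness-weighted harmonic mean.
Total thickness L = 13.3 + 13.3 + 6.37 + 4.80 = 37.77 m.
Σ(b_i/K_i) = 13.3/557 + 13.3/0.0139 + 6.37/3.37 + 4.80/0.202 = 982.5 d.
K_eq = L / Σ(b_i/K_i) = 37.77 / 982.5 = 0.03844 m/day.
Q = K_eq · A · (Δh/L) = 0.03844 × 972 × (18.6/37.77) = 18.40 m³/day.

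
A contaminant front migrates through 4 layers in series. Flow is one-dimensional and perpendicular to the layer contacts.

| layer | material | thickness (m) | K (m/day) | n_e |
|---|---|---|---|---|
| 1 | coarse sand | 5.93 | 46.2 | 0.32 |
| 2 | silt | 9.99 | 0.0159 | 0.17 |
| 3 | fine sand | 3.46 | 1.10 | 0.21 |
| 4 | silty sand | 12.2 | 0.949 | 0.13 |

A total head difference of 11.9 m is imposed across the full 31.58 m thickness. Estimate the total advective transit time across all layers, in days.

320

With flow normal to the layers, continuity requires the same specific discharge q through every layer.
Σ(b_i/K_i) = 5.93/46.2 + 9.99/0.0159 + 3.46/1.10 + 12.2/0.949 = 644.4 d.
q = Δh / Σ(b_i/K_i) = 11.9 / 644.4 = 0.01847 m/day.
In each layer the seepage velocity is v_i = q/n_i, so the layer transit time is t_i = b_i·n_i / q:
  layer 1 (coarse sand): t_1 = 5.93 × 0.32 / 0.01847 = 102.8 d
  layer 2 (silt): t_2 = 9.99 × 0.17 / 0.01847 = 91.97 d
  layer 3 (fine sand): t_3 = 3.46 × 0.21 / 0.01847 = 39.35 d
  layer 4 (silty sand): t_4 = 12.2 × 0.13 / 0.01847 = 85.89 d
Total t = Σ t_i = 320.0 days.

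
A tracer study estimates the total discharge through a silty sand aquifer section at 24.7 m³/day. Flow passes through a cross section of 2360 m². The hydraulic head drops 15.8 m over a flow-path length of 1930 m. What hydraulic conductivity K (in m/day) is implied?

Hydraulic gradient i = Δh / L = 15.8 / 1930 = 0.008187.
From Q = K·A·i, K = Q / (A·i) = 24.7 / (2360 × 0.008187) = 1.278 m/day.

1.28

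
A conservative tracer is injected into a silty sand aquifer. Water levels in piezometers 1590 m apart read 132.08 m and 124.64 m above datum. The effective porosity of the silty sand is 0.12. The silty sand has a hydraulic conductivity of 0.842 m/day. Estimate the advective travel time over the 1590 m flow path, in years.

Hydraulic gradient i = (132.08 − 124.64) / 1590 = 7.44 / 1590 = 0.004679.
Darcy flux q = K · i = 0.8420 × 0.004679 = 0.003940 m/day.
Seepage velocity v = q / n_e = 0.003940 / 0.12 = 0.03283 m/day.
Travel time t = L / v = 1590 / 0.03283 = 48427 days = 132.6 years.

133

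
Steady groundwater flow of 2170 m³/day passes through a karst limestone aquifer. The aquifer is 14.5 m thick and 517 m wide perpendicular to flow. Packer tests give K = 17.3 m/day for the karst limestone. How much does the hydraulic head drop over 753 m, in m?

12.6

Cross-sectional area A = 517 × 14.5 = 7496 m².
From Q = K·A·i, i = Q / (K·A) = 2170 / (17.30 × 7496) = 0.01673.
Head loss Δh = i · L = 0.01673 × 753 = 12.60 m.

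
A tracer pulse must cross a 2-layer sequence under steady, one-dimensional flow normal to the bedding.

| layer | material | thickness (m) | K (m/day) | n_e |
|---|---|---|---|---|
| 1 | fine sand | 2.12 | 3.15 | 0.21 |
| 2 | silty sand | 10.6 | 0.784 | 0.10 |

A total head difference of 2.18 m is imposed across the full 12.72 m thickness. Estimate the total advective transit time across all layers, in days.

9.80

With flow normal to the layers, continuity requires the same specific discharge q through every layer.
Σ(b_i/K_i) = 2.12/3.15 + 10.6/0.784 = 14.19 d.
q = Δh / Σ(b_i/K_i) = 2.18 / 14.19 = 0.1536 m/day.
In each layer the seepage velocity is v_i = q/n_i, so the layer transit time is t_i = b_i·n_i / q:
  layer 1 (fine sand): t_1 = 2.12 × 0.21 / 0.1536 = 2.899 d
  layer 2 (silty sand): t_2 = 10.6 × 0.10 / 0.1536 = 6.901 d
Total t = Σ t_i = 9.800 days.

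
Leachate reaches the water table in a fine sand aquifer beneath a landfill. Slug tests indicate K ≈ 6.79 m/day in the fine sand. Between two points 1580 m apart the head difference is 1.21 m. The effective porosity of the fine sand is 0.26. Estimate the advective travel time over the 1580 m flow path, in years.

Hydraulic gradient i = Δh / L = 1.21 / 1580 = 0.0007658.
Darcy flux q = K · i = 6.790 × 0.0007658 = 0.005200 m/day.
Seepage velocity v = q / n_e = 0.005200 / 0.26 = 0.02000 m/day.
Travel time t = L / v = 1580 / 0.02000 = 79001 days = 216.3 years.

216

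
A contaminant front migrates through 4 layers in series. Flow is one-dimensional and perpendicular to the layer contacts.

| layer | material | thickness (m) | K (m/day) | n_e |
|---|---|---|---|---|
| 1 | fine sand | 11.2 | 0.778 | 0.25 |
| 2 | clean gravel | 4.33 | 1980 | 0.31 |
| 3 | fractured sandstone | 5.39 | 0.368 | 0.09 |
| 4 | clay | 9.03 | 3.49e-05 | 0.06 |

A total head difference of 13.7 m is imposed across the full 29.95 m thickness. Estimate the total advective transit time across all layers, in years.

267

With flow normal to the layers, continuity requires the same specific discharge q through every layer.
Σ(b_i/K_i) = 11.2/0.778 + 4.33/1980 + 5.39/0.368 + 9.03/3.49e-05 = 2.588e+05 d.
q = Δh / Σ(b_i/K_i) = 13.7 / 2.588e+05 = 5.294e-05 m/day.
In each layer the seepage velocity is v_i = q/n_i, so the layer transit time is t_i = b_i·n_i / q:
  layer 1 (fine sand): t_1 = 11.2 × 0.25 / 5.294e-05 = 52887 d
  layer 2 (clean gravel): t_2 = 4.33 × 0.31 / 5.294e-05 = 25354 d
  layer 3 (fractured sandstone): t_3 = 5.39 × 0.09 / 5.294e-05 = 9163 d
  layer 4 (clay): t_4 = 9.03 × 0.06 / 5.294e-05 = 10234 d
Total t = Σ t_i = 97637 days = 267.3 years.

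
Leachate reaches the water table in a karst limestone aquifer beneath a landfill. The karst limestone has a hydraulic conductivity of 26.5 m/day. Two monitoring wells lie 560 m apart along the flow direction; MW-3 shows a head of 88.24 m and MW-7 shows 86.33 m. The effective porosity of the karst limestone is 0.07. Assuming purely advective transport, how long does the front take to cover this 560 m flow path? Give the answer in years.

1.19

Hydraulic gradient i = (88.24 − 86.33) / 560 = 1.91 / 560 = 0.003411.
Darcy flux q = K · i = 26.50 × 0.003411 = 0.09038 m/day.
Seepage velocity v = q / n_e = 0.09038 / 0.07 = 1.291 m/day.
Travel time t = L / v = 560 / 1.291 = 433.7 days = 1.187 years.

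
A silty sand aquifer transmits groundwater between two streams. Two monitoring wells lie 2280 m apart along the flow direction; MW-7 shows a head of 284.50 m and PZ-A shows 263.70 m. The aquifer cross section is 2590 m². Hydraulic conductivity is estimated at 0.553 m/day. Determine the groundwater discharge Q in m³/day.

Hydraulic gradient i = (284.50 − 263.70) / 2280 = 20.8 / 2280 = 0.009123.
Darcy's law: Q = K · A · i = 0.5530 × 2590 × 0.009123 = 13.07 m³/day.

13.1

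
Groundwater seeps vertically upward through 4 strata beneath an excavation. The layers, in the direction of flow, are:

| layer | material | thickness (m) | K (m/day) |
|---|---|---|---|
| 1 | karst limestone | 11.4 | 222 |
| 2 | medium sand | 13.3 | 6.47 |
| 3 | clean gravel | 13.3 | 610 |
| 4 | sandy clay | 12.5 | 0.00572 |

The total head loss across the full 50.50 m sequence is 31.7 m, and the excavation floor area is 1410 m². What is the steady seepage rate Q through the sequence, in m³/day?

20.4

Flow is perpendicular to layering, so the layers act in series and the equivalent K is the thickness-weighted harmonic mean.
Total thickness L = 11.4 + 13.3 + 13.3 + 12.5 = 50.50 m.
Σ(b_i/K_i) = 11.4/222 + 13.3/6.47 + 13.3/610 + 12.5/0.00572 = 2187 d.
K_eq = L / Σ(b_i/K_i) = 50.50 / 2187 = 0.02309 m/day.
Q = K_eq · A · (Δh/L) = 0.02309 × 1410 × (31.7/50.50) = 20.43 m³/day.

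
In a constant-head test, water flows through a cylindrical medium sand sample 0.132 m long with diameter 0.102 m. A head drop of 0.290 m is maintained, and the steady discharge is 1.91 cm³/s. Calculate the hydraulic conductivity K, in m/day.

9.19

Cross-sectional area A = π·(d/2)² = π × (0.102/2)² = 0.008171 m².
Convert discharge: 1.91 cm³/s = 1.910e-06 m³/s.
Darcy's law rearranged: K = Q·L / (A·Δh) = 1.910e-06 × 0.132 / (0.008171 × 0.290) = 0.0001064 m/s = 9.192 m/day.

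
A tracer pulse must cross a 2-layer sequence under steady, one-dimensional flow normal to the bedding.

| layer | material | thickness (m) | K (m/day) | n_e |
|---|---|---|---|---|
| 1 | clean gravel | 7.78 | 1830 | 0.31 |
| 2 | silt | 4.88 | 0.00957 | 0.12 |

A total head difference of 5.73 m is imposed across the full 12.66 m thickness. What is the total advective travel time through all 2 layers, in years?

0.730

With flow normal to the layers, continuity requires the same specific discharge q through every layer.
Σ(b_i/K_i) = 7.78/1830 + 4.88/0.00957 = 509.9 d.
q = Δh / Σ(b_i/K_i) = 5.73 / 509.9 = 0.01124 m/day.
In each layer the seepage velocity is v_i = q/n_i, so the layer transit time is t_i = b_i·n_i / q:
  layer 1 (clean gravel): t_1 = 7.78 × 0.31 / 0.01124 = 214.6 d
  layer 2 (silt): t_2 = 4.88 × 0.12 / 0.01124 = 52.11 d
Total t = Σ t_i = 266.7 days = 0.7303 years.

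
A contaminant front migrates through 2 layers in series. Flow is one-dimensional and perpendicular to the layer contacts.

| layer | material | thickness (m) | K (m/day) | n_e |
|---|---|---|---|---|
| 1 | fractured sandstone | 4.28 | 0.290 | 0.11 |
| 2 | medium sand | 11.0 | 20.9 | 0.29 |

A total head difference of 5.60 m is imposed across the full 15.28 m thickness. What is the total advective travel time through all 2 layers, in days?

With flow normal to the layers, continuity requires the same specific discharge q through every layer.
Σ(b_i/K_i) = 4.28/0.290 + 11.0/20.9 = 15.28 d.
q = Δh / Σ(b_i/K_i) = 5.60 / 15.28 = 0.3664 m/day.
In each layer the seepage velocity is v_i = q/n_i, so the layer transit time is t_i = b_i·n_i / q:
  layer 1 (fractured sandstone): t_1 = 4.28 × 0.11 / 0.3664 = 1.285 d
  layer 2 (medium sand): t_2 = 11.0 × 0.29 / 0.3664 = 8.707 d
Total t = Σ t_i = 9.992 days.

9.99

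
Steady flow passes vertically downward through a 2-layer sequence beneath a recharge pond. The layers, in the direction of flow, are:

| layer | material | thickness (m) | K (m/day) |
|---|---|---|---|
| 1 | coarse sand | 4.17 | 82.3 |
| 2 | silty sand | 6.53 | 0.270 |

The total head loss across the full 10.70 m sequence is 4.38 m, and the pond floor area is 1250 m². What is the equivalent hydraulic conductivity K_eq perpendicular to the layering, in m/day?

0.441

Flow is perpendicular to layering, so the layers act in series and the equivalent K is the thickness-weighted harmonic mean.
Total thickness L = 4.17 + 6.53 = 10.70 m.
Σ(b_i/K_i) = 4.17/82.3 + 6.53/0.270 = 24.24 d.
K_eq = L / Σ(b_i/K_i) = 10.70 / 24.24 = 0.4415 m/day.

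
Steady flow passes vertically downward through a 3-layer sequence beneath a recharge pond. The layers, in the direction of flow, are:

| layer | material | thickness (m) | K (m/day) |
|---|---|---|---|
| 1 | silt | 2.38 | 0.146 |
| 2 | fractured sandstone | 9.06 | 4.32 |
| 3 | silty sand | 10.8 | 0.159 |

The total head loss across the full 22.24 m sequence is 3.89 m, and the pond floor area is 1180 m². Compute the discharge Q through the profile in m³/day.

Flow is perpendicular to layering, so the layers act in series and the equivalent K is the thickness-weighted harmonic mean.
Total thickness L = 2.38 + 9.06 + 10.8 = 22.24 m.
Σ(b_i/K_i) = 2.38/0.146 + 9.06/4.32 + 10.8/0.159 = 86.32 d.
K_eq = L / Σ(b_i/K_i) = 22.24 / 86.32 = 0.2576 m/day.
Q = K_eq · A · (Δh/L) = 0.2576 × 1180 × (3.89/22.24) = 53.17 m³/day.

53.2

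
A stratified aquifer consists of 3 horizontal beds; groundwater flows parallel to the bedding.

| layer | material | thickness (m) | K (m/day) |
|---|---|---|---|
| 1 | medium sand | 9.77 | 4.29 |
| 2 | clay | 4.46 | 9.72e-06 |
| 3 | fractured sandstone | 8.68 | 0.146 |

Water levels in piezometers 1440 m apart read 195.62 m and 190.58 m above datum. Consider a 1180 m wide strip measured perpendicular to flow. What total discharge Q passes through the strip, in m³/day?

Flow is parallel to layering, so each bed carries its own Darcy discharge and the transmissivities add.
Σ(K_i·b_i) = 4.29×9.77 + 9.72e-06×4.46 + 0.146×8.68 = 43.18 m²/day.
Hydraulic gradient i = (195.62 − 190.58) / 1440 = 5.04 / 1440 = 0.003500.
Q = Σ(K_i·b_i) · W · i = 43.18 × 1180 × 0.003500 = 178.3 m³/day.

178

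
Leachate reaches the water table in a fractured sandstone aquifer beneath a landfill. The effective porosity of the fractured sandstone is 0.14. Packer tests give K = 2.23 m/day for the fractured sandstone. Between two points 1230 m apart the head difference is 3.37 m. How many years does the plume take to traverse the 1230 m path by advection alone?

Hydraulic gradient i = Δh / L = 3.37 / 1230 = 0.002740.
Darcy flux q = K · i = 2.230 × 0.002740 = 0.006110 m/day.
Seepage velocity v = q / n_e = 0.006110 / 0.14 = 0.04364 m/day.
Travel time t = L / v = 1230 / 0.04364 = 28184 days = 77.16 years.

77.2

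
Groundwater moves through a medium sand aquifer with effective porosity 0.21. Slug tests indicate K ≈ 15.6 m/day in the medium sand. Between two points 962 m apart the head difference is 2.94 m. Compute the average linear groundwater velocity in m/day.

0.227

Hydraulic gradient i = Δh / L = 2.94 / 962 = 0.003056.
Darcy flux q = K · i = 15.60 × 0.003056 = 0.04768 m/day.
Seepage velocity v = q / n_e = 0.04768 / 0.21 = 0.2270 m/day.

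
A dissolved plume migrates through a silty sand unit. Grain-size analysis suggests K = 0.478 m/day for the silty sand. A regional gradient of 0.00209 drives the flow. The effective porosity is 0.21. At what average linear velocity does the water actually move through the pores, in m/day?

Hydraulic gradient i = 0.00209.
Darcy flux q = K · i = 0.4780 × 0.002090 = 0.0009990 m/day.
Seepage velocity v = q / n_e = 0.0009990 / 0.21 = 0.004757 m/day.

0.00476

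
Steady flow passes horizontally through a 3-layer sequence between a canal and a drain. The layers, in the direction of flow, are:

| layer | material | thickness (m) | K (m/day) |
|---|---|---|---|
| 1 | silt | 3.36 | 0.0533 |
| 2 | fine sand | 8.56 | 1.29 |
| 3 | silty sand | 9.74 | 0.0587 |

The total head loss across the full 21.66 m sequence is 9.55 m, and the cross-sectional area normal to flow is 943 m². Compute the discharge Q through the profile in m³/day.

38.2

Flow is perpendicular to layering, so the layers act in series and the equivalent K is the thickness-weighted harmonic mean.
Total thickness L = 3.36 + 8.56 + 9.74 = 21.66 m.
Σ(b_i/K_i) = 3.36/0.0533 + 8.56/1.29 + 9.74/0.0587 = 235.6 d.
K_eq = L / Σ(b_i/K_i) = 21.66 / 235.6 = 0.09193 m/day.
Q = K_eq · A · (Δh/L) = 0.09193 × 943 × (9.55/21.66) = 38.22 m³/day.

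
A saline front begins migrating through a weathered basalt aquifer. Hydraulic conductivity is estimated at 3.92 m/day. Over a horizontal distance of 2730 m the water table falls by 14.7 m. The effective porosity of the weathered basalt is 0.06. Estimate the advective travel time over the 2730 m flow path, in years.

21.2

Hydraulic gradient i = Δh / L = 14.7 / 2730 = 0.005385.
Darcy flux q = K · i = 3.920 × 0.005385 = 0.02111 m/day.
Seepage velocity v = q / n_e = 0.02111 / 0.06 = 0.3518 m/day.
Travel time t = L / v = 2730 / 0.3518 = 7760 days = 21.25 years.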